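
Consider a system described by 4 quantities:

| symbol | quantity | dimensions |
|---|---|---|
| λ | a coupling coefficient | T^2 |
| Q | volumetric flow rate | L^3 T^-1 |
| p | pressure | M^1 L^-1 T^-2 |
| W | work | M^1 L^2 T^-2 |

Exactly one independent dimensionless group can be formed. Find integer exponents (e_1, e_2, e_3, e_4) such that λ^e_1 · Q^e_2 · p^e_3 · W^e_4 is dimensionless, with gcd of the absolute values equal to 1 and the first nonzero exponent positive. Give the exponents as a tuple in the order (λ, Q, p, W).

(1, 2, 2, -2)

M: e_1·(0) + e_2·(0) + e_3·(1) + e_4·(1) = 0
L: e_1·(0) + e_2·(3) + e_3·(-1) + e_4·(2) = 0
T: e_1·(2) + e_2·(-1) + e_3·(-2) + e_4·(-2) = 0
Solving this homogeneous linear system for the smallest-integer solution (first nonzero entry positive) gives (1, 2, 2, -2).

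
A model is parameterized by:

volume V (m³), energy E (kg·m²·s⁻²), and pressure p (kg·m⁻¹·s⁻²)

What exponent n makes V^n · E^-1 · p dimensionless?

Balance the L exponent: (3)·n from V, plus −(2) + (-1) = -3 from the rest, must sum to zero.
3n − 3 = 0, so n = 1.

1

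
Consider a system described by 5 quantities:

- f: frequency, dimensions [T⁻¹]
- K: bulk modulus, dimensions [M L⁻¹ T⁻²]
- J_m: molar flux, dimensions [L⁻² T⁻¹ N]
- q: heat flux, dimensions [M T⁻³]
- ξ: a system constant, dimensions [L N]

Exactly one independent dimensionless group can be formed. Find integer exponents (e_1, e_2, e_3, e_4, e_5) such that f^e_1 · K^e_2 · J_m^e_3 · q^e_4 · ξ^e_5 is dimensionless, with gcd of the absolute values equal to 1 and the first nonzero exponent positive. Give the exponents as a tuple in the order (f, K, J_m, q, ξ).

M: e_1·(0) + e_2·(1) + e_3·(0) + e_4·(1) + e_5·(0) = 0
L: e_1·(0) + e_2·(-1) + e_3·(-2) + e_4·(0) + e_5·(1) = 0
T: e_1·(-1) + e_2·(-2) + e_3·(-1) + e_4·(-3) + e_5·(0) = 0
N: e_1·(0) + e_2·(0) + e_3·(1) + e_4·(0) + e_5·(1) = 0
Solving this homogeneous linear system for the smallest-integer solution (first nonzero entry positive) gives (4, 3, -1, -3, 1).

(4, 3, -1, -3, 1)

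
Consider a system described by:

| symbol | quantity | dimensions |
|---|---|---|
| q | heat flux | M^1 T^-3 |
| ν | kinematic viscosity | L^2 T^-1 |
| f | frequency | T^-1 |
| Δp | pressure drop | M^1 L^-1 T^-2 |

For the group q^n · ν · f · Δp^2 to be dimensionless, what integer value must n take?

-2

Balance the M exponent: (1)·n from q, plus (0) + (0) + 2·(1) = 2 from the rest, must sum to zero.
n + 2 = 0, so n = -2.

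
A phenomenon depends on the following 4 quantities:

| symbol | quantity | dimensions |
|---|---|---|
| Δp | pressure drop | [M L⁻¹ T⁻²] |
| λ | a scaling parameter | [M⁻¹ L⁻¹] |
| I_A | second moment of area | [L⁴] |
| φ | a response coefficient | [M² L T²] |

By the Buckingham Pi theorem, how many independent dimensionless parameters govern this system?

1

There are 4 variables and 3 base dimensions (M, L, T).
The dimension matrix has rank 3.
Independent dimensionless groups: 4 − 3 = 1.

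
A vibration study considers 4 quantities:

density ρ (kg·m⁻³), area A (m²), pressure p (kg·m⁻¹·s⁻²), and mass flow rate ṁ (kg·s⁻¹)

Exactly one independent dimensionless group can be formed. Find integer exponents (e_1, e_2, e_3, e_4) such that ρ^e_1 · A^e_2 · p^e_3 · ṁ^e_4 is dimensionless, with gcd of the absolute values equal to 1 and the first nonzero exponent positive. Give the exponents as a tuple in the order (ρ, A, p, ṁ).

(1, 2, 1, -2)

M: e_1·(1) + e_2·(0) + e_3·(1) + e_4·(1) = 0
L: e_1·(-3) + e_2·(2) + e_3·(-1) + e_4·(0) = 0
T: e_1·(0) + e_2·(0) + e_3·(-2) + e_4·(-1) = 0
Solving this homogeneous linear system for the smallest-integer solution (first nonzero entry positive) gives (1, 2, 1, -2).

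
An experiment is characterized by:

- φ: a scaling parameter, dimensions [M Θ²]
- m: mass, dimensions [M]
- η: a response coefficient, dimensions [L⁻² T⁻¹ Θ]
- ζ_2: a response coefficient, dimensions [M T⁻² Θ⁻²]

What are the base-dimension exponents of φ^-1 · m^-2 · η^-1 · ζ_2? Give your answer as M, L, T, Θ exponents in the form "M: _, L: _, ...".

M: -2, L: 2, T: -1, Θ: -5

Collect each base-dimension exponent across the product:
  M: −(1) − 2·(1) − (0) + (1) = -2
  L: −(0) − 2·(0) − (-2) + (0) = 2
  T: −(0) − 2·(0) − (-1) + (-2) = -1
  Θ: −(2) − 2·(0) − (1) + (-2) = -5
So the dimensions are [M⁻² L² T⁻¹ Θ⁻⁵].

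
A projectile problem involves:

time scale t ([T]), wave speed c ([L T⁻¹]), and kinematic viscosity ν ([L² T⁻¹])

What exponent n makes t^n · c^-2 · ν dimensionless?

-1

Balance the T exponent: (1)·n from t, plus −2·(-1) + (-1) = 1 from the rest, must sum to zero.
n + 1 = 0, so n = -1.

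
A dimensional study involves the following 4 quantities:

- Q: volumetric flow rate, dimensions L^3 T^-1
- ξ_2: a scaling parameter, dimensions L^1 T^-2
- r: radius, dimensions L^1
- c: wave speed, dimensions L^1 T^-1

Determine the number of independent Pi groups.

There are 4 variables and 2 base dimensions (L, T).
The dimension matrix has rank 2.
Independent dimensionless groups: 4 − 2 = 2.

2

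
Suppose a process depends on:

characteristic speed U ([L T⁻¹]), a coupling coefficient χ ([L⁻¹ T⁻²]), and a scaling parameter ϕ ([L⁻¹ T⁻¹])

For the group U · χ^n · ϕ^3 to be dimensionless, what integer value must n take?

Balance the L exponent: (-1)·n from χ, plus (1) + 3·(-1) = -2 from the rest, must sum to zero.
−n − 2 = 0, so n = -2.

-2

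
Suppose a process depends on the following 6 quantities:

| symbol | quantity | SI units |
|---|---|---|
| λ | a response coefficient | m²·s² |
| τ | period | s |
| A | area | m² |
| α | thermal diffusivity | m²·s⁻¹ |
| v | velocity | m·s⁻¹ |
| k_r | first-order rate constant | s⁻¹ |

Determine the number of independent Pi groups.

There are 6 variables and 2 base dimensions (L, T).
The dimension matrix has rank 2.
Independent dimensionless groups: 6 − 2 = 4.

4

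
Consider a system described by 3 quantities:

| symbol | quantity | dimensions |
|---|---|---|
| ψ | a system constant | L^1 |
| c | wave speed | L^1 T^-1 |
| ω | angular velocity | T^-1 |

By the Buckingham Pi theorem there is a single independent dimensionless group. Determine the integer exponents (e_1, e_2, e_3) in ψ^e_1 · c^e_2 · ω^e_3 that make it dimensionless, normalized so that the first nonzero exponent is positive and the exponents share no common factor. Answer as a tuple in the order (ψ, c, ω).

L: e_1·(1) + e_2·(1) + e_3·(0) = 0
T: e_1·(0) + e_2·(-1) + e_3·(-1) = 0
Solving this homogeneous linear system for the smallest-integer solution (first nonzero entry positive) gives (1, -1, 1).

(1, -1, 1)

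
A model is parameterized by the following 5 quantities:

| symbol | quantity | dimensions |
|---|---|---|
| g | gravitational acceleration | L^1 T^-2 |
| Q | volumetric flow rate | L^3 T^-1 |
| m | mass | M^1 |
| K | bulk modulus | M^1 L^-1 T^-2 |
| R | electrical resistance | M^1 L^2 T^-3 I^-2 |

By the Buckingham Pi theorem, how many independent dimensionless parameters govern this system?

1

There are 5 variables and 4 base dimensions (M, L, T, I).
The dimension matrix has rank 4.
Independent dimensionless groups: 5 − 4 = 1.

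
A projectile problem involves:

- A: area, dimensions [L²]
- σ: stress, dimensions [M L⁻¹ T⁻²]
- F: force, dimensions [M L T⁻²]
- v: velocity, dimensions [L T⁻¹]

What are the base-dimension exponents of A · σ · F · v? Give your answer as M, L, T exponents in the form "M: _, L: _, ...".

M: 2, L: 3, T: -5

Collect each base-dimension exponent across the product:
  M: (0) + (1) + (1) + (0) = 2
  L: (2) + (-1) + (1) + (1) = 3
  T: (0) + (-2) + (-2) + (-1) = -5
So the dimensions are [M² L³ T⁻⁵].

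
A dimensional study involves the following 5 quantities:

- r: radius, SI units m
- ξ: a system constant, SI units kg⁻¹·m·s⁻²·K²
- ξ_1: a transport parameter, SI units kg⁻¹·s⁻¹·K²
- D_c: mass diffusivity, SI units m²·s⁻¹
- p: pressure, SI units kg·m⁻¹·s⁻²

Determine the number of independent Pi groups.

1

There are 5 variables and 4 base dimensions (M, L, T, Θ).
The dimension matrix has rank 4.
Independent dimensionless groups: 5 − 4 = 1.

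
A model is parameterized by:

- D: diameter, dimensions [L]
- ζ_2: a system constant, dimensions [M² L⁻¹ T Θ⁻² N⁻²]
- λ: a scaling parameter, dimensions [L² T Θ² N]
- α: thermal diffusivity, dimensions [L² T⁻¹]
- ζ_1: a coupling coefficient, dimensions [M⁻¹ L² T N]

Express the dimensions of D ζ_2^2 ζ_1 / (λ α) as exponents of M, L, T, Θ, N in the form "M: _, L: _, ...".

M: 3, L: -3, T: 3, Θ: -6, N: -4

Collect each base-dimension exponent across the product:
  M: (0) + 2·(2) − (0) − (0) + (-1) = 3
  L: (1) + 2·(-1) − (2) − (2) + (2) = -3
  T: (0) + 2·(1) − (1) − (-1) + (1) = 3
  Θ: (0) + 2·(-2) − (2) − (0) + (0) = -6
  N: (0) + 2·(-2) − (1) − (0) + (1) = -4
So the dimensions are [M³ L⁻³ T³ Θ⁻⁶ N⁻⁴].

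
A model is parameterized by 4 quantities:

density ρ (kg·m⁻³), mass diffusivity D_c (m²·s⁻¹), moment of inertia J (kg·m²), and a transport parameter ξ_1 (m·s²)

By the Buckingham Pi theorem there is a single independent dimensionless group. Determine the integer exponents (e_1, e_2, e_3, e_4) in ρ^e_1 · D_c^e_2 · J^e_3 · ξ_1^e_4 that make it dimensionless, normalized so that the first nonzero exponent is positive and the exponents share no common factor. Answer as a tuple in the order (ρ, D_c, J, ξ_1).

(1, 2, -1, 1)

M: e_1·(1) + e_2·(0) + e_3·(1) + e_4·(0) = 0
L: e_1·(-3) + e_2·(2) + e_3·(2) + e_4·(1) = 0
T: e_1·(0) + e_2·(-1) + e_3·(0) + e_4·(2) = 0
Solving this homogeneous linear system for the smallest-integer solution (first nonzero entry positive) gives (1, 2, -1, 1).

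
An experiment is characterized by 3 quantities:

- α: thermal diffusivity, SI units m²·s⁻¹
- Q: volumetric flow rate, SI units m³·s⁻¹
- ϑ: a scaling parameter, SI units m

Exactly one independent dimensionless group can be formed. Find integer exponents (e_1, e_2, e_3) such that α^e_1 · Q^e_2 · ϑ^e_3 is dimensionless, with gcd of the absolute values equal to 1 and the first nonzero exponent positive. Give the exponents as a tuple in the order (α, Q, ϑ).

(1, -1, 1)

L: e_1·(2) + e_2·(3) + e_3·(1) = 0
T: e_1·(-1) + e_2·(-1) + e_3·(0) = 0
Solving this homogeneous linear system for the smallest-integer solution (first nonzero entry positive) gives (1, -1, 1).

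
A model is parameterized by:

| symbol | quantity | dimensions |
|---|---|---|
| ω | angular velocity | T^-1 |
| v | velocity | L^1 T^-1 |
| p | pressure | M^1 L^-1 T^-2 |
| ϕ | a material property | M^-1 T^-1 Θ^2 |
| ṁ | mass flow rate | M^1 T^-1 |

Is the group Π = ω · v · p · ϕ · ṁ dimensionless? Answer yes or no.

Sum the exponent of each base dimension across the product:
  M: [ω]_M + [v]_M + [p]_M + [ϕ]_M + [ṁ]_M = (0) + (0) + (1) + (-1) + (1) = 1
  L: [ω]_L + [v]_L + [p]_L + [ϕ]_L + [ṁ]_L = (0) + (1) + (-1) + (0) + (0) = 0
  T: [ω]_T + [v]_T + [p]_T + [ϕ]_T + [ṁ]_T = (-1) + (-1) + (-2) + (-1) + (-1) = -6
  Θ: [ω]_Θ + [v]_Θ + [p]_Θ + [ϕ]_Θ + [ṁ]_Θ = (0) + (0) + (0) + (2) + (0) = 2
Net dimensions [M T⁻⁶ Θ²] ≠ [1] — not dimensionless.

no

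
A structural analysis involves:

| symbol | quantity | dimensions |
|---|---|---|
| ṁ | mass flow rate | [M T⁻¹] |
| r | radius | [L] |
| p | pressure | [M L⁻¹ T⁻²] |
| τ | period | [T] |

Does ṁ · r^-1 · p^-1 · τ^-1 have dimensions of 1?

yes

Sum the exponent of each base dimension across the product:
  M: [ṁ]_M − [r]_M − [p]_M − [τ]_M = (1) − (0) − (1) − (0) = 0
  L: [ṁ]_L − [r]_L − [p]_L − [τ]_L = (0) − (1) − (-1) − (0) = 0
  T: [ṁ]_T − [r]_T − [p]_T − [τ]_T = (-1) − (0) − (-2) − (1) = 0
All base exponents vanish — dimensionless.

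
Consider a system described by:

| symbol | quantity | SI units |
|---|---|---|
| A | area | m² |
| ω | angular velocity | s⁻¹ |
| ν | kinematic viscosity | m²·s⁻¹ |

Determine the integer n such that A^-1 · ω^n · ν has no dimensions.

Balance the T exponent: (-1)·n from ω, plus −(0) + (-1) = -1 from the rest, must sum to zero.
−n − 1 = 0, so n = -1.

-1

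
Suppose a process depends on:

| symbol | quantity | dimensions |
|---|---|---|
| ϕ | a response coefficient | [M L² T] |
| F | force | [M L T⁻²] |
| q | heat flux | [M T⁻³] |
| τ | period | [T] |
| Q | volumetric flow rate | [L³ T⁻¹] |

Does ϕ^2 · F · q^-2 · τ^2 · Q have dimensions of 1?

no

Sum the exponent of each base dimension across the product:
  M: 2·[ϕ]_M + [F]_M − 2·[q]_M + 2·[τ]_M + [Q]_M = 2·(1) + (1) − 2·(1) + 2·(0) + (0) = 1
  L: 2·[ϕ]_L + [F]_L − 2·[q]_L + 2·[τ]_L + [Q]_L = 2·(2) + (1) − 2·(0) + 2·(0) + (3) = 8
  T: 2·[ϕ]_T + [F]_T − 2·[q]_T + 2·[τ]_T + [Q]_T = 2·(1) + (-2) − 2·(-3) + 2·(1) + (-1) = 7
Net dimensions [M L⁸ T⁷] ≠ [1] — not dimensionless.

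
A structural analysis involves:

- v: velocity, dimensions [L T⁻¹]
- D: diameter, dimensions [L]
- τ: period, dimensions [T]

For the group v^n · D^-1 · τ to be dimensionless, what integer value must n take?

Balance the L exponent: (1)·n from v, plus −(1) + (0) = -1 from the rest, must sum to zero.
n − 1 = 0, so n = 1.

1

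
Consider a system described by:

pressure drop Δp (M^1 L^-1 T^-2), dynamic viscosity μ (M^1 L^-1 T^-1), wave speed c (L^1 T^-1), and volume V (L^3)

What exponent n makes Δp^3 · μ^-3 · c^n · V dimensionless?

Balance the L exponent: (1)·n from c, plus 3·(-1) − 3·(-1) + (3) = 3 from the rest, must sum to zero.
n + 3 = 0, so n = -3.

-3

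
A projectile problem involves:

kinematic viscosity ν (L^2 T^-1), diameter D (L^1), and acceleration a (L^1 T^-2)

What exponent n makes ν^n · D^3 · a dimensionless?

Balance the L exponent: (2)·n from ν, plus 3·(1) + (1) = 4 from the rest, must sum to zero.
2n + 4 = 0, so n = -2.

-2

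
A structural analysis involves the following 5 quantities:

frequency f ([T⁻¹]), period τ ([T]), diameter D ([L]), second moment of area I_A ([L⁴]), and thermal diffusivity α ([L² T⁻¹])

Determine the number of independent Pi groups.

There are 5 variables and 2 base dimensions (L, T).
The dimension matrix has rank 2.
Independent dimensionless groups: 5 − 2 = 3.

3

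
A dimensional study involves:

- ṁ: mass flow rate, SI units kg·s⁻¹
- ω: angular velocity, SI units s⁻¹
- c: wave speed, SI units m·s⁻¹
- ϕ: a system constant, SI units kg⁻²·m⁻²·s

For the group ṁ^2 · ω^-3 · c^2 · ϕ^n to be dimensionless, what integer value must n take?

Balance the M exponent: (-2)·n from ϕ, plus 2·(1) − 3·(0) + 2·(0) = 2 from the rest, must sum to zero.
-2n + 2 = 0, so n = 1.

1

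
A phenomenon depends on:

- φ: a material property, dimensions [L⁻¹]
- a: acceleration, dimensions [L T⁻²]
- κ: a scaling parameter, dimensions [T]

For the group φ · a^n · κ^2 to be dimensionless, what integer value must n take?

1

Balance the L exponent: (1)·n from a, plus (-1) + 2·(0) = -1 from the rest, must sum to zero.
n − 1 = 0, so n = 1.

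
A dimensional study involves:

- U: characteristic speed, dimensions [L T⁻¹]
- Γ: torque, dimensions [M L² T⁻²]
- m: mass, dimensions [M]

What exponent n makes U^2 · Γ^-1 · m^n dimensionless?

Balance the M exponent: (1)·n from m, plus 2·(0) − (1) = -1 from the rest, must sum to zero.
n − 1 = 0, so n = 1.

1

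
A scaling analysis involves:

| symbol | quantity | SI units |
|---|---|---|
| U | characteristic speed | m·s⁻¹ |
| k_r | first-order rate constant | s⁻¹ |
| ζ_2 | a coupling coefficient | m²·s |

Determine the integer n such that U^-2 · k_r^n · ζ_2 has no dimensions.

3

Balance the T exponent: (-1)·n from k_r, plus −2·(-1) + (1) = 3 from the rest, must sum to zero.
−n + 3 = 0, so n = 3.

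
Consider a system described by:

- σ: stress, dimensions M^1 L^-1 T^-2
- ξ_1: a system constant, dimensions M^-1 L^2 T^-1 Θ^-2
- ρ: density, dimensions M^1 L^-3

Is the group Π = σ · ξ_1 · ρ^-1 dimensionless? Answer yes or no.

Sum the exponent of each base dimension across the product:
  M: [σ]_M + [ξ_1]_M − [ρ]_M = (1) + (-1) − (1) = -1
  L: [σ]_L + [ξ_1]_L − [ρ]_L = (-1) + (2) − (-3) = 4
  T: [σ]_T + [ξ_1]_T − [ρ]_T = (-2) + (-1) − (0) = -3
  Θ: [σ]_Θ + [ξ_1]_Θ − [ρ]_Θ = (0) + (-2) − (0) = -2
Net dimensions [M⁻¹ L⁴ T⁻³ Θ⁻²] ≠ [1] — not dimensionless.

no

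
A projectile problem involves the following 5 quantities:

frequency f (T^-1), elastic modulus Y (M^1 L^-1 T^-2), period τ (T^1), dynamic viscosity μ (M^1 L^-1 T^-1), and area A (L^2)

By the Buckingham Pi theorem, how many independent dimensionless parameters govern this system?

There are 5 variables and 3 base dimensions (M, L, T).
The dimension matrix has rank 3.
Independent dimensionless groups: 5 − 3 = 2.

2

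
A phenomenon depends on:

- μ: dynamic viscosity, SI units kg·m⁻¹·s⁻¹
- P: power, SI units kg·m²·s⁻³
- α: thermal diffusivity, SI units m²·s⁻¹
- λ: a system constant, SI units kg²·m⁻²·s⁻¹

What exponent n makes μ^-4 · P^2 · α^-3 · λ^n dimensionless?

1

Balance the M exponent: (2)·n from λ, plus −4·(1) + 2·(1) − 3·(0) = -2 from the rest, must sum to zero.
2n − 2 = 0, so n = 1.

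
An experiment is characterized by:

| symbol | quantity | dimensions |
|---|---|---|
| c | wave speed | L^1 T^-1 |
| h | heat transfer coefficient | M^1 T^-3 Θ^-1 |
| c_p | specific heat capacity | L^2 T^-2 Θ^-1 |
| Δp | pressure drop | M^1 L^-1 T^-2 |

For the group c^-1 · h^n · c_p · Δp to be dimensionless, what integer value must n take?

Balance the M exponent: (1)·n from h, plus −(0) + (0) + (1) = 1 from the rest, must sum to zero.
n + 1 = 0, so n = -1.

-1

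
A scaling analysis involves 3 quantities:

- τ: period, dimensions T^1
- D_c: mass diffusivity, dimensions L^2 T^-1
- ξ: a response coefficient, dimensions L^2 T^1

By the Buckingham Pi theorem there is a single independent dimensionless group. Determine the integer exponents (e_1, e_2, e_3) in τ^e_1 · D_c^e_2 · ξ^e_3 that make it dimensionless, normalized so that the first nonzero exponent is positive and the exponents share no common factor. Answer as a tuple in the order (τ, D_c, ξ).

(2, 1, -1)

L: e_1·(0) + e_2·(2) + e_3·(2) = 0
T: e_1·(1) + e_2·(-1) + e_3·(1) = 0
Solving this homogeneous linear system for the smallest-integer solution (first nonzero entry positive) gives (2, 1, -1).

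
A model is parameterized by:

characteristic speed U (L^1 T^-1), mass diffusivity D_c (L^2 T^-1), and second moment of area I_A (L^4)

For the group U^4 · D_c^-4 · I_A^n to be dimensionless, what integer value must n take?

1

Balance the L exponent: (4)·n from I_A, plus 4·(1) − 4·(2) = -4 from the rest, must sum to zero.
4n − 4 = 0, so n = 1.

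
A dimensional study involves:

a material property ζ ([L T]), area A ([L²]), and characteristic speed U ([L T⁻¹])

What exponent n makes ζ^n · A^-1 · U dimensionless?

Balance the L exponent: (1)·n from ζ, plus −(2) + (1) = -1 from the rest, must sum to zero.
n − 1 = 0, so n = 1.

1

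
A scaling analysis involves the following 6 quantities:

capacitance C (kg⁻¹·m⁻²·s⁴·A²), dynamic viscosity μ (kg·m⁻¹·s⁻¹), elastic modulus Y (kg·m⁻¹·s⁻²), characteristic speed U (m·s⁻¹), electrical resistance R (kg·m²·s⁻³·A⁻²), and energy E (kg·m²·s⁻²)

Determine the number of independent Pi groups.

There are 6 variables and 4 base dimensions (M, L, T, I).
The dimension matrix has rank 4.
Independent dimensionless groups: 6 − 4 = 2.

2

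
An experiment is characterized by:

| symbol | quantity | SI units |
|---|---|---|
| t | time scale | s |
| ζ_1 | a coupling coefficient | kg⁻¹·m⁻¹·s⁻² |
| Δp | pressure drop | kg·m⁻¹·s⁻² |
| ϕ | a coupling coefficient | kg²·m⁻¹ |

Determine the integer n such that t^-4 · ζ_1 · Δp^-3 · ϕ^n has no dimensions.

2

Balance the M exponent: (2)·n from ϕ, plus −4·(0) + (-1) − 3·(1) = -4 from the rest, must sum to zero.
2n − 4 = 0, so n = 2.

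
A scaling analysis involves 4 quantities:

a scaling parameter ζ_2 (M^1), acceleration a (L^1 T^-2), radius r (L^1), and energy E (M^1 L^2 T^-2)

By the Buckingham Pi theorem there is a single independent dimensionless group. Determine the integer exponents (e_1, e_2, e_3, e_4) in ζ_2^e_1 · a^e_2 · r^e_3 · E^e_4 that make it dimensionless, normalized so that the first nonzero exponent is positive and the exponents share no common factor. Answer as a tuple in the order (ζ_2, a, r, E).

M: e_1·(1) + e_2·(0) + e_3·(0) + e_4·(1) = 0
L: e_1·(0) + e_2·(1) + e_3·(1) + e_4·(2) = 0
T: e_1·(0) + e_2·(-2) + e_3·(0) + e_4·(-2) = 0
Solving this homogeneous linear system for the smallest-integer solution (first nonzero entry positive) gives (1, 1, 1, -1).

(1, 1, 1, -1)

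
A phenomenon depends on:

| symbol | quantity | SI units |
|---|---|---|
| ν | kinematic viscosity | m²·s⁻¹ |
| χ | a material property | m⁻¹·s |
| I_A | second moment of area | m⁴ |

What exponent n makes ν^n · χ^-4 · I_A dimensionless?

-4

Balance the L exponent: (2)·n from ν, plus −4·(-1) + (4) = 8 from the rest, must sum to zero.
2n + 8 = 0, so n = -4.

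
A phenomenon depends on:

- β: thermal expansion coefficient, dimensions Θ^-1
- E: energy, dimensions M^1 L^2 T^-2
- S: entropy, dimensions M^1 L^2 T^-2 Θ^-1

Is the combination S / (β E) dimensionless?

yes

Sum the exponent of each base dimension across the product:
  M: −[β]_M − [E]_M + [S]_M = −(0) − (1) + (1) = 0
  L: −[β]_L − [E]_L + [S]_L = −(0) − (2) + (2) = 0
  T: −[β]_T − [E]_T + [S]_T = −(0) − (-2) + (-2) = 0
  Θ: −[β]_Θ − [E]_Θ + [S]_Θ = −(-1) − (0) + (-1) = 0
All base exponents vanish — dimensionless.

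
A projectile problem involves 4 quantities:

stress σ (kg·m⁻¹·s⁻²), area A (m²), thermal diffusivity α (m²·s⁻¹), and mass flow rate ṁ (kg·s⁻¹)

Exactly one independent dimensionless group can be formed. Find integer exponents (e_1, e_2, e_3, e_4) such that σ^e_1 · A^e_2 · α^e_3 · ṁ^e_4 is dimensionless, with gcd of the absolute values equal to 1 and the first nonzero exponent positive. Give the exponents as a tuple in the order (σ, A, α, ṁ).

M: e_1·(1) + e_2·(0) + e_3·(0) + e_4·(1) = 0
L: e_1·(-1) + e_2·(2) + e_3·(2) + e_4·(0) = 0
T: e_1·(-2) + e_2·(0) + e_3·(-1) + e_4·(-1) = 0
Solving this homogeneous linear system for the smallest-integer solution (first nonzero entry positive) gives (2, 3, -2, -2).

(2, 3, -2, -2)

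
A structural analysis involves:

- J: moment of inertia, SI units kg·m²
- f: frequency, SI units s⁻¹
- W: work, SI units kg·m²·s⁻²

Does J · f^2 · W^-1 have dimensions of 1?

Sum the exponent of each base dimension across the product:
  M: [J]_M + 2·[f]_M − [W]_M = (1) + 2·(0) − (1) = 0
  L: [J]_L + 2·[f]_L − [W]_L = (2) + 2·(0) − (2) = 0
  T: [J]_T + 2·[f]_T − [W]_T = (0) + 2·(-1) − (-2) = 0
All base exponents vanish — dimensionless.

yes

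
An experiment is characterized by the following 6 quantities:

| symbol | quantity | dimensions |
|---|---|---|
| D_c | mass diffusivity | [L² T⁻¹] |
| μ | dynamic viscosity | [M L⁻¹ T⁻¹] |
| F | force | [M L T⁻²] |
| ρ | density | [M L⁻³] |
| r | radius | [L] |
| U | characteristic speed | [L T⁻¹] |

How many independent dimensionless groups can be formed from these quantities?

3

There are 6 variables and 3 base dimensions (M, L, T).
The dimension matrix has rank 3.
Independent dimensionless groups: 6 − 3 = 3.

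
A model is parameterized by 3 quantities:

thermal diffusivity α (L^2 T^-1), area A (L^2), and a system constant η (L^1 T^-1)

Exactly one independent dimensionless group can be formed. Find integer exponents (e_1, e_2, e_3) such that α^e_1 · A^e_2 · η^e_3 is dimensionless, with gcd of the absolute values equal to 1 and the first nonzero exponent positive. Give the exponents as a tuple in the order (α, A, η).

L: e_1·(2) + e_2·(2) + e_3·(1) = 0
T: e_1·(-1) + e_2·(0) + e_3·(-1) = 0
Solving this homogeneous linear system for the smallest-integer solution (first nonzero entry positive) gives (2, -1, -2).

(2, -1, -2)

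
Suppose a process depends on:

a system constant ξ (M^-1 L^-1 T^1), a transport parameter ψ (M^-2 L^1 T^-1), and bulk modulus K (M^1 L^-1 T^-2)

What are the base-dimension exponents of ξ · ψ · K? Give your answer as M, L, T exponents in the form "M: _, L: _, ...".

Collect each base-dimension exponent across the product:
  M: (-1) + (-2) + (1) = -2
  L: (-1) + (1) + (-1) = -1
  T: (1) + (-1) + (-2) = -2
So the dimensions are [M⁻² L⁻¹ T⁻²].

M: -2, L: -1, T: -2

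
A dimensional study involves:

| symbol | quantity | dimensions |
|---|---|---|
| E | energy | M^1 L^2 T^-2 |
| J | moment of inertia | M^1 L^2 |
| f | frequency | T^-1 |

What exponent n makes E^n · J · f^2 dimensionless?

-1

Balance the M exponent: (1)·n from E, plus (1) + 2·(0) = 1 from the rest, must sum to zero.
n + 1 = 0, so n = -1.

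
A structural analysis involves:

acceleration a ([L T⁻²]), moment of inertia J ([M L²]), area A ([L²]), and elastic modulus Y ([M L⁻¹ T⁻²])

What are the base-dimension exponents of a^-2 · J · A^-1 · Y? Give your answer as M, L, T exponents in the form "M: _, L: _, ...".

M: 2, L: -3, T: 2

Collect each base-dimension exponent across the product:
  M: −2·(0) + (1) − (0) + (1) = 2
  L: −2·(1) + (2) − (2) + (-1) = -3
  T: −2·(-2) + (0) − (0) + (-2) = 2
So the dimensions are [M² L⁻³ T²].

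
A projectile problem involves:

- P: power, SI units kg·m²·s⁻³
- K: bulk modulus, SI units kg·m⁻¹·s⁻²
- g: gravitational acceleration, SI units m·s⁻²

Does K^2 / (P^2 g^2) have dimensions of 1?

Sum the exponent of each base dimension across the product:
  M: −2·[P]_M + 2·[K]_M − 2·[g]_M = −2·(1) + 2·(1) − 2·(0) = 0
  L: −2·[P]_L + 2·[K]_L − 2·[g]_L = −2·(2) + 2·(-1) − 2·(1) = -8
  T: −2·[P]_T + 2·[K]_T − 2·[g]_T = −2·(-3) + 2·(-2) − 2·(-2) = 6
Net dimensions [L⁻⁸ T⁶] ≠ [1] — not dimensionless.

no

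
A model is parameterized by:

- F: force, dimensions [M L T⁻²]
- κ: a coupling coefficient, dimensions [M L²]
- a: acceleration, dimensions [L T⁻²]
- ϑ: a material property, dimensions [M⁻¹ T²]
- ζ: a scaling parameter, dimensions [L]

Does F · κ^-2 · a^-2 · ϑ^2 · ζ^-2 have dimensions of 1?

no

Sum the exponent of each base dimension across the product:
  M: [F]_M − 2·[κ]_M − 2·[a]_M + 2·[ϑ]_M − 2·[ζ]_M = (1) − 2·(1) − 2·(0) + 2·(-1) − 2·(0) = -3
  L: [F]_L − 2·[κ]_L − 2·[a]_L + 2·[ϑ]_L − 2·[ζ]_L = (1) − 2·(2) − 2·(1) + 2·(0) − 2·(1) = -7
  T: [F]_T − 2·[κ]_T − 2·[a]_T + 2·[ϑ]_T − 2·[ζ]_T = (-2) − 2·(0) − 2·(-2) + 2·(2) − 2·(0) = 6
Net dimensions [M⁻³ L⁻⁷ T⁶] ≠ [1] — not dimensionless.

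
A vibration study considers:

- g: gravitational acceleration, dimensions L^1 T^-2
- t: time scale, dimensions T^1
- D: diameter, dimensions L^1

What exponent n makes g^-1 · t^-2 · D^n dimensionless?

1

Balance the L exponent: (1)·n from D, plus −(1) − 2·(0) = -1 from the rest, must sum to zero.
n − 1 = 0, so n = 1.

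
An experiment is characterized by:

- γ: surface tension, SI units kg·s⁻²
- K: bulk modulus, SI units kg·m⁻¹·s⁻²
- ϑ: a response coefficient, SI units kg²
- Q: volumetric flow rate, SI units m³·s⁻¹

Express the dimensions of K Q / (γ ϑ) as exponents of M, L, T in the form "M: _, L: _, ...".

M: -2, L: 2, T: -1

Collect each base-dimension exponent across the product:
  M: −(1) + (1) − (2) + (0) = -2
  L: −(0) + (-1) − (0) + (3) = 2
  T: −(-2) + (-2) − (0) + (-1) = -1
So the dimensions are [M⁻² L² T⁻¹].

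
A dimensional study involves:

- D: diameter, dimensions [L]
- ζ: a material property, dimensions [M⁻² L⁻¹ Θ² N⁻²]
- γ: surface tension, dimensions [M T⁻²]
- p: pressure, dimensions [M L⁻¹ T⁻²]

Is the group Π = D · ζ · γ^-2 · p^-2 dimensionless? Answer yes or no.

no

Sum the exponent of each base dimension across the product:
  M: [D]_M + [ζ]_M − 2·[γ]_M − 2·[p]_M = (0) + (-2) − 2·(1) − 2·(1) = -6
  L: [D]_L + [ζ]_L − 2·[γ]_L − 2·[p]_L = (1) + (-1) − 2·(0) − 2·(-1) = 2
  T: [D]_T + [ζ]_T − 2·[γ]_T − 2·[p]_T = (0) + (0) − 2·(-2) − 2·(-2) = 8
  Θ: [D]_Θ + [ζ]_Θ − 2·[γ]_Θ − 2·[p]_Θ = (0) + (2) − 2·(0) − 2·(0) = 2
  N: [D]_N + [ζ]_N − 2·[γ]_N − 2·[p]_N = (0) + (-2) − 2·(0) − 2·(0) = -2
Net dimensions [M⁻⁶ L² T⁸ Θ² N⁻²] ≠ [1] — not dimensionless.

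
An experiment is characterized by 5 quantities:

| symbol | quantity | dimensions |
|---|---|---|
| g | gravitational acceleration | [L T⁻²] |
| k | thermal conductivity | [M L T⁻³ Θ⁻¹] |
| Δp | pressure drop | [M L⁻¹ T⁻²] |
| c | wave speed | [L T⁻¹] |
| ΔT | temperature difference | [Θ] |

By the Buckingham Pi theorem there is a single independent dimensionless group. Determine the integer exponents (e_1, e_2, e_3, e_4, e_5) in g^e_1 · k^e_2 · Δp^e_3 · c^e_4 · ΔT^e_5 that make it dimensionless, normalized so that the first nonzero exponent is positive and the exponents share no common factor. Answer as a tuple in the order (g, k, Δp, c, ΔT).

(1, 1, -1, -3, 1)

M: e_1·(0) + e_2·(1) + e_3·(1) + e_4·(0) + e_5·(0) = 0
L: e_1·(1) + e_2·(1) + e_3·(-1) + e_4·(1) + e_5·(0) = 0
T: e_1·(-2) + e_2·(-3) + e_3·(-2) + e_4·(-1) + e_5·(0) = 0
Θ: e_1·(0) + e_2·(-1) + e_3·(0) + e_4·(0) + e_5·(1) = 0
Solving this homogeneous linear system for the smallest-integer solution (first nonzero entry positive) gives (1, 1, -1, -3, 1).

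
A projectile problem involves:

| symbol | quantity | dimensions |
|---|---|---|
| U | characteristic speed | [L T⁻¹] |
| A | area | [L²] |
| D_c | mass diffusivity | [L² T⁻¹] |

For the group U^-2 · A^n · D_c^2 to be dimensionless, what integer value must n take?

Balance the L exponent: (2)·n from A, plus −2·(1) + 2·(2) = 2 from the rest, must sum to zero.
2n + 2 = 0, so n = -1.

-1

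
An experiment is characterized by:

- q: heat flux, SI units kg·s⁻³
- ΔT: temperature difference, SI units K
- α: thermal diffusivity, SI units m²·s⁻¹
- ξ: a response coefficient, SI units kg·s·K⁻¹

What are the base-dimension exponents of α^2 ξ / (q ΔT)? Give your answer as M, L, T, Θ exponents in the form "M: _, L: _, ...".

M: 0, L: 4, T: 2, Θ: -2

Collect each base-dimension exponent across the product:
  M: −(1) − (0) + 2·(0) + (1) = 0
  L: −(0) − (0) + 2·(2) + (0) = 4
  T: −(-3) − (0) + 2·(-1) + (1) = 2
  Θ: −(0) − (1) + 2·(0) + (-1) = -2
So the dimensions are [L⁴ T² Θ⁻²].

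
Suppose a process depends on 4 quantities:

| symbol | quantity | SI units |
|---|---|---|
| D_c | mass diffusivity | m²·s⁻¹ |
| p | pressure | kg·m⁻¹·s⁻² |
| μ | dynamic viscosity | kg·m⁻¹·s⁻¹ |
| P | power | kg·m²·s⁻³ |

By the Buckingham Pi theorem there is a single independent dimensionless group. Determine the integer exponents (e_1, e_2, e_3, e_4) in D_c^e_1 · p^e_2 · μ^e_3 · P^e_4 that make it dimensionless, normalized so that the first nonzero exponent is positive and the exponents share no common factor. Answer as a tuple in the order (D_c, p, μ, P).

(3, 1, 1, -2)

M: e_1·(0) + e_2·(1) + e_3·(1) + e_4·(1) = 0
L: e_1·(2) + e_2·(-1) + e_3·(-1) + e_4·(2) = 0
T: e_1·(-1) + e_2·(-2) + e_3·(-1) + e_4·(-3) = 0
Solving this homogeneous linear system for the smallest-integer solution (first nonzero entry positive) gives (3, 1, 1, -2).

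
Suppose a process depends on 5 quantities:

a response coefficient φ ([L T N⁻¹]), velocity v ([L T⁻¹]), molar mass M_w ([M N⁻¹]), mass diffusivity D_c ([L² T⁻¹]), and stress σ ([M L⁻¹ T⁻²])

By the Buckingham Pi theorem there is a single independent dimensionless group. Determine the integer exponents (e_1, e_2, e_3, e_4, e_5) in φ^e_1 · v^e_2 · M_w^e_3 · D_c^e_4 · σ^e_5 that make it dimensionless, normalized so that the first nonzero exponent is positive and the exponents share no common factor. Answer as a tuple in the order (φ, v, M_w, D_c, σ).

(1, -2, -1, 1, 1)

M: e_1·(0) + e_2·(0) + e_3·(1) + e_4·(0) + e_5·(1) = 0
L: e_1·(1) + e_2·(1) + e_3·(0) + e_4·(2) + e_5·(-1) = 0
T: e_1·(1) + e_2·(-1) + e_3·(0) + e_4·(-1) + e_5·(-2) = 0
N: e_1·(-1) + e_2·(0) + e_3·(-1) + e_4·(0) + e_5·(0) = 0
Solving this homogeneous linear system for the smallest-integer solution (first nonzero entry positive) gives (1, -2, -1, 1, 1).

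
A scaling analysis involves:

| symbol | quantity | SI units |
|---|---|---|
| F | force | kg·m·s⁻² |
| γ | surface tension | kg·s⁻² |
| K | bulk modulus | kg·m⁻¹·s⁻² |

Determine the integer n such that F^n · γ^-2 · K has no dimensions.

Balance the M exponent: (1)·n from F, plus −2·(1) + (1) = -1 from the rest, must sum to zero.
n − 1 = 0, so n = 1.

1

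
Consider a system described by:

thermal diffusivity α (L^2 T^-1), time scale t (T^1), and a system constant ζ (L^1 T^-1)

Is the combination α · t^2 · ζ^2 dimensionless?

no

Sum the exponent of each base dimension across the product:
  L: [α]_L + 2·[t]_L + 2·[ζ]_L = (2) + 2·(0) + 2·(1) = 4
  T: [α]_T + 2·[t]_T + 2·[ζ]_T = (-1) + 2·(1) + 2·(-1) = -1
Net dimensions [L⁴ T⁻¹] ≠ [1] — not dimensionless.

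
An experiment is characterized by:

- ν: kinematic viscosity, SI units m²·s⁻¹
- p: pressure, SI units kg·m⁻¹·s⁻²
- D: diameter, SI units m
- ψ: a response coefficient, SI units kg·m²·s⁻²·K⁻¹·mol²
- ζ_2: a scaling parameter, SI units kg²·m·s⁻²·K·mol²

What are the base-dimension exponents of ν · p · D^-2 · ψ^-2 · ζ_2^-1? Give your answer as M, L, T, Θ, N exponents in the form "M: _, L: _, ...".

M: -3, L: -6, T: 3, Θ: 1, N: -6

Collect each base-dimension exponent across the product:
  M: (0) + (1) − 2·(0) − 2·(1) − (2) = -3
  L: (2) + (-1) − 2·(1) − 2·(2) − (1) = -6
  T: (-1) + (-2) − 2·(0) − 2·(-2) − (-2) = 3
  Θ: (0) + (0) − 2·(0) − 2·(-1) − (1) = 1
  N: (0) + (0) − 2·(0) − 2·(2) − (2) = -6
So the dimensions are [M⁻³ L⁻⁶ T³ Θ N⁻⁶].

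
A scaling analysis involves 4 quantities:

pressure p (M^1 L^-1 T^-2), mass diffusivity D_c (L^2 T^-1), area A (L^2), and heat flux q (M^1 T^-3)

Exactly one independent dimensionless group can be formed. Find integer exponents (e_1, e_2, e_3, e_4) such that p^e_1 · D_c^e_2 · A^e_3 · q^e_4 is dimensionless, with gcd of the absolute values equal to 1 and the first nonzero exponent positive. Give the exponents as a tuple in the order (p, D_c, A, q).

(2, 2, -1, -2)

M: e_1·(1) + e_2·(0) + e_3·(0) + e_4·(1) = 0
L: e_1·(-1) + e_2·(2) + e_3·(2) + e_4·(0) = 0
T: e_1·(-2) + e_2·(-1) + e_3·(0) + e_4·(-3) = 0
Solving this homogeneous linear system for the smallest-integer solution (first nonzero entry positive) gives (2, 2, -1, -2).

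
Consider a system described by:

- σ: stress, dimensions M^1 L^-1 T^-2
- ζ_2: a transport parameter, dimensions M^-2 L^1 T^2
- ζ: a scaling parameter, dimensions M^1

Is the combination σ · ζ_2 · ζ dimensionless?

Sum the exponent of each base dimension across the product:
  M: [σ]_M + [ζ_2]_M + [ζ]_M = (1) + (-2) + (1) = 0
  L: [σ]_L + [ζ_2]_L + [ζ]_L = (-1) + (1) + (0) = 0
  T: [σ]_T + [ζ_2]_T + [ζ]_T = (-2) + (2) + (0) = 0
All base exponents vanish — dimensionless.

yes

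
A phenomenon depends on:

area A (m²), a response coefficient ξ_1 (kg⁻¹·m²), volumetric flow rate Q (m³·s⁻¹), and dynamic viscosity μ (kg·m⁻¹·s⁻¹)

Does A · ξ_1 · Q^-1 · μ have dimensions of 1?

Sum the exponent of each base dimension across the product:
  M: [A]_M + [ξ_1]_M − [Q]_M + [μ]_M = (0) + (-1) − (0) + (1) = 0
  L: [A]_L + [ξ_1]_L − [Q]_L + [μ]_L = (2) + (2) − (3) + (-1) = 0
  T: [A]_T + [ξ_1]_T − [Q]_T + [μ]_T = (0) + (0) − (-1) + (-1) = 0
All base exponents vanish — dimensionless.

yes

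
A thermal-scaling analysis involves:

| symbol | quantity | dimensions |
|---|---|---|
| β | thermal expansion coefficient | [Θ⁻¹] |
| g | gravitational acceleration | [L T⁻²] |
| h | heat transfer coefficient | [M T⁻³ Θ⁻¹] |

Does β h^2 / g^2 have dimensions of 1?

no

Sum the exponent of each base dimension across the product:
  M: [β]_M − 2·[g]_M + 2·[h]_M = (0) − 2·(0) + 2·(1) = 2
  L: [β]_L − 2·[g]_L + 2·[h]_L = (0) − 2·(1) + 2·(0) = -2
  T: [β]_T − 2·[g]_T + 2·[h]_T = (0) − 2·(-2) + 2·(-3) = -2
  Θ: [β]_Θ − 2·[g]_Θ + 2·[h]_Θ = (-1) − 2·(0) + 2·(-1) = -3
Net dimensions [M² L⁻² T⁻² Θ⁻³] ≠ [1] — not dimensionless.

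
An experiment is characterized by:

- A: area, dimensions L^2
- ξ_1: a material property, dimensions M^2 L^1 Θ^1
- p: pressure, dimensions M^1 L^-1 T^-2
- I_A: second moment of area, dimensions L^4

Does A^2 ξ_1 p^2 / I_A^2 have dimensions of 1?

Sum the exponent of each base dimension across the product:
  M: 2·[A]_M + [ξ_1]_M + 2·[p]_M − 2·[I_A]_M = 2·(0) + (2) + 2·(1) − 2·(0) = 4
  L: 2·[A]_L + [ξ_1]_L + 2·[p]_L − 2·[I_A]_L = 2·(2) + (1) + 2·(-1) − 2·(4) = -5
  T: 2·[A]_T + [ξ_1]_T + 2·[p]_T − 2·[I_A]_T = 2·(0) + (0) + 2·(-2) − 2·(0) = -4
  Θ: 2·[A]_Θ + [ξ_1]_Θ + 2·[p]_Θ − 2·[I_A]_Θ = 2·(0) + (1) + 2·(0) − 2·(0) = 1
Net dimensions [M⁴ L⁻⁵ T⁻⁴ Θ] ≠ [1] — not dimensionless.

no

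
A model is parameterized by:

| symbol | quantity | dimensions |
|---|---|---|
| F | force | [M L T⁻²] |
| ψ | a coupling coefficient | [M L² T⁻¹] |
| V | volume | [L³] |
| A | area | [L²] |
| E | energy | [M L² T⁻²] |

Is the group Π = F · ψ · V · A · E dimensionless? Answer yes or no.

Sum the exponent of each base dimension across the product:
  M: [F]_M + [ψ]_M + [V]_M + [A]_M + [E]_M = (1) + (1) + (0) + (0) + (1) = 3
  L: [F]_L + [ψ]_L + [V]_L + [A]_L + [E]_L = (1) + (2) + (3) + (2) + (2) = 10
  T: [F]_T + [ψ]_T + [V]_T + [A]_T + [E]_T = (-2) + (-1) + (0) + (0) + (-2) = -5
Net dimensions [M³ L¹⁰ T⁻⁵] ≠ [1] — not dimensionless.

no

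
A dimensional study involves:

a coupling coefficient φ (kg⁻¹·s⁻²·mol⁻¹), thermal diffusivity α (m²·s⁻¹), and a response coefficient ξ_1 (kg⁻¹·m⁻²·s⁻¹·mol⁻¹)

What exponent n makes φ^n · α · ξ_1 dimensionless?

Balance the M exponent: (-1)·n from φ, plus (0) + (-1) = -1 from the rest, must sum to zero.
−n − 1 = 0, so n = -1.

-1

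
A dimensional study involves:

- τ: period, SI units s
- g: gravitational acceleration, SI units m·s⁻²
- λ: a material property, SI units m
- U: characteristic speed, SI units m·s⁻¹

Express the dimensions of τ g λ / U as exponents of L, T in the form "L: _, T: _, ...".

Collect each base-dimension exponent across the product:
  L: (0) + (1) + (1) − (1) = 1
  T: (1) + (-2) + (0) − (-1) = 0
So the dimensions are [L].

L: 1, T: 0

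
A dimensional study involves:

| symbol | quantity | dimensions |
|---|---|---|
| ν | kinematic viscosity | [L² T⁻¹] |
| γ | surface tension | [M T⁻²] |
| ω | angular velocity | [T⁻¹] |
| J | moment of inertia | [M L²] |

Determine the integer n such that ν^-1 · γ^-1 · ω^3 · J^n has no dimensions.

1

Balance the M exponent: (1)·n from J, plus −(0) − (1) + 3·(0) = -1 from the rest, must sum to zero.
n − 1 = 0, so n = 1.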